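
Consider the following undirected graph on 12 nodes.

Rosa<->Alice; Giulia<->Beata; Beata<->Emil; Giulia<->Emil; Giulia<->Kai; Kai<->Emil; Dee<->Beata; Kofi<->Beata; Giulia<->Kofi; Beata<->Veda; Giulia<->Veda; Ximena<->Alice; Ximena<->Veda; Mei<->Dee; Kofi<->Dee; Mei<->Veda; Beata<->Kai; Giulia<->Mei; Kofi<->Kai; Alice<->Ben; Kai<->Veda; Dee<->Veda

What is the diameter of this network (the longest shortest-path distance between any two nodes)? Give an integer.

Eccentricity of each node (its greatest distance to any other): Alice:4, Beata:4, Ben:5, Dee:4, Emil:5, Giulia:4, Kai:4, Kofi:5, Mei:4, Rosa:5, Veda:3, Ximena:3.
The maximum eccentricity is 5, realized for instance by the pair Kofi–Rosa via Kofi – Dee – Veda – Ximena – Alice – Rosa. So the diameter is 5.

5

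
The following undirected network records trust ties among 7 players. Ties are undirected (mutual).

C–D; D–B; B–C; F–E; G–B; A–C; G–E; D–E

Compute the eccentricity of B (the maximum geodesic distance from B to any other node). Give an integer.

Distances from B: A:2, C:1, D:1, E:2, F:3, G:1.
The largest is 3 (to F), so the eccentricity of B is 3.

3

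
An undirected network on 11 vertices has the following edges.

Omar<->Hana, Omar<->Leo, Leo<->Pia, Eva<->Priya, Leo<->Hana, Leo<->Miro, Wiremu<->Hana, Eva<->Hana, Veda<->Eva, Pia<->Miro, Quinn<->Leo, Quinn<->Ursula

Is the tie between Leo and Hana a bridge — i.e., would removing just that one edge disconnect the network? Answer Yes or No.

No

Even without that edge, Leo still reaches Hana via Leo – Omar – Hana, so the network stays connected. Not a bridge.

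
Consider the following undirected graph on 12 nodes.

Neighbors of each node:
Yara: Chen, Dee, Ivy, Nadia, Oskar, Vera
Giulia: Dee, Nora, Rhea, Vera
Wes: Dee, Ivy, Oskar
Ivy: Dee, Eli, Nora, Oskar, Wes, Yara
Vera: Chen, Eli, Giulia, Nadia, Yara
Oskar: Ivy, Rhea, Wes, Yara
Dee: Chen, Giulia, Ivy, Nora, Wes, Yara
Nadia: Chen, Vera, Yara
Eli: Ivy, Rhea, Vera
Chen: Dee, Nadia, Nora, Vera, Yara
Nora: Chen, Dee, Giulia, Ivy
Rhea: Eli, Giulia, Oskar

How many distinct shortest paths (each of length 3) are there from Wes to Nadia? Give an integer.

The shortest distance is 3. The length-3 paths are: Wes–Oskar–Yara–Nadia; Wes–Dee–Yara–Nadia; Wes–Ivy–Yara–Nadia; Wes–Dee–Chen–Nadia.
That gives 4 distinct shortest paths.

4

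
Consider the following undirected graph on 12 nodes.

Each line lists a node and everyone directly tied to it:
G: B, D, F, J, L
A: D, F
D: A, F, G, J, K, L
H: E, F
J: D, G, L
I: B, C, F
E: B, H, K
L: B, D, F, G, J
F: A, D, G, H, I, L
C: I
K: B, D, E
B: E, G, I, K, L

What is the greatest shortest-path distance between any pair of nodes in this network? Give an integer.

4

Eccentricity of each node (its greatest distance to any other): A:3, B:3, C:4, D:3, E:3, F:2, G:3, H:3, I:3, J:4, K:3, L:3.
The maximum eccentricity is 4, realized for instance by the pair C–J via C – I – F – G – J. So the diameter is 4.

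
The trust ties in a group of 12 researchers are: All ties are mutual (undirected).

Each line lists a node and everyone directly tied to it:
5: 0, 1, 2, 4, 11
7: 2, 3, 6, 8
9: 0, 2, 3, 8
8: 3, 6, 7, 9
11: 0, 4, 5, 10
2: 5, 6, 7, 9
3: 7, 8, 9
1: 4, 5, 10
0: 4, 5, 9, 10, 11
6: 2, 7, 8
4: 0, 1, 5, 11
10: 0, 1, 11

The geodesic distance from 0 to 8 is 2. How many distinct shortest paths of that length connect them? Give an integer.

The shortest distance is 2, and the only length-2 path is 0–9–8. So there is exactly 1 shortest path.

1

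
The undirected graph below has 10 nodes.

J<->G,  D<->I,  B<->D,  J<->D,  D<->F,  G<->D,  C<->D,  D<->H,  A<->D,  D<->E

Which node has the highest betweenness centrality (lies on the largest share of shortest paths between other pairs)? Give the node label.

D

Unnormalized betweenness of each node: A:0, B:0, C:0, D:35, E:0, F:0, G:0, H:0, I:0, J:0.
D has the largest value, 35, making it the main broker — the node through which the most shortest paths run.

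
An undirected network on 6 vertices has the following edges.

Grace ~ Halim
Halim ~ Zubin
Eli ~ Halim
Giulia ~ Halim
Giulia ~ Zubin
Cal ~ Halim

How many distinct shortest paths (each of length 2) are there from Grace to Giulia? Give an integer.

The shortest distance is 2, and the only length-2 path is Grace–Halim–Giulia. So there is exactly 1 shortest path.

1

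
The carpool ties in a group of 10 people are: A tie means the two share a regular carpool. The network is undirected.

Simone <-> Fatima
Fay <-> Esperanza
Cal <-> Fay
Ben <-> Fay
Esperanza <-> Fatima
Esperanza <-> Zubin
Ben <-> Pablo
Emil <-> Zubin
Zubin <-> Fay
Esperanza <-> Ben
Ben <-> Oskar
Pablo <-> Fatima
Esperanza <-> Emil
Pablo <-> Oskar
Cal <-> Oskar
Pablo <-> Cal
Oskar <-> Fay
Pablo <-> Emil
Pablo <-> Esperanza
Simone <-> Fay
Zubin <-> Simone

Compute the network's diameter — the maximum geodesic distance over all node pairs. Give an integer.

2

Eccentricity of each node (its greatest distance to any other): Ben:2, Cal:2, Emil:2, Esperanza:2, Fatima:2, Fay:2, Oskar:2, Pablo:2, Simone:2, Zubin:2.
The maximum eccentricity is 2, realized for instance by the pair Pablo–Simone via Pablo – Fatima – Simone. So the diameter is 2.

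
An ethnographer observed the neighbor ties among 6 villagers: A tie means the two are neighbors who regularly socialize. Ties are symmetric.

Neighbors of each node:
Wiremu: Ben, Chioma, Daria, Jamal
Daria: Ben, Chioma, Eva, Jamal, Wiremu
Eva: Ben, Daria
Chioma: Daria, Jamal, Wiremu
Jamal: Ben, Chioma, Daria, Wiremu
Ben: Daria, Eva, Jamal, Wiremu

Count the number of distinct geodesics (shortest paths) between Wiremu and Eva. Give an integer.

The shortest distance is 2. The length-2 paths are: Wiremu–Ben–Eva; Wiremu–Daria–Eva.
That gives 2 distinct shortest paths.

2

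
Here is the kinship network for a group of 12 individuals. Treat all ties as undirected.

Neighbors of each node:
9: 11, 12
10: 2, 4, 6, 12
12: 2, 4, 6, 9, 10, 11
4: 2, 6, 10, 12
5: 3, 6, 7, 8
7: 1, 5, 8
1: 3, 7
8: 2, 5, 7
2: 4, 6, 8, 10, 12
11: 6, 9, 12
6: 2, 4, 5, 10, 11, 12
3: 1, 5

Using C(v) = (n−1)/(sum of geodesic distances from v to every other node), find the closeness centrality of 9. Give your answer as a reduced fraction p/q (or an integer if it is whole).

11/29

Distances from 9: 1:5, 2:2, 3:4, 4:2, 5:3, 6:2, 7:4, 8:3, 10:2, 11:1, 12:1. Sum = 29.
n = 12, so closeness = 11/29.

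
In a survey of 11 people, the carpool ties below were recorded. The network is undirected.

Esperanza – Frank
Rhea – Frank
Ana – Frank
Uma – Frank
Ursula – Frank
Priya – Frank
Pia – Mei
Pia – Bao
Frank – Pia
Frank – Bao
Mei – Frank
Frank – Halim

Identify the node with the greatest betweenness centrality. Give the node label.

Frank

Unnormalized betweenness of each node: Ana:0, Bao:0, Esperanza:0, Frank:85/2, Halim:0, Mei:0, Pia:1/2, Priya:0, Rhea:0, Uma:0, Ursula:0.
Frank has the largest value, 85/2, making it the main broker — the node through which the most shortest paths run.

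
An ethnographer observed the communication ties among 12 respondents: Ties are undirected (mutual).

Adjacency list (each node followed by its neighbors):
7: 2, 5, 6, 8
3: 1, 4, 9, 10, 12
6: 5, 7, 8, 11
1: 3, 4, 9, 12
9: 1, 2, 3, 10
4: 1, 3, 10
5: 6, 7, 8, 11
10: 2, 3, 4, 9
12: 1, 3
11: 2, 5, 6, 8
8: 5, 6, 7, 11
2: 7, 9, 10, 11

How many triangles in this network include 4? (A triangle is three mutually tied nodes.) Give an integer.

2

4's neighbors: 1, 3, and 10.
Neighbor pairs that are themselves tied: 4–1–3; 4–3–10. Each forms one triangle with 4, for 2 in total.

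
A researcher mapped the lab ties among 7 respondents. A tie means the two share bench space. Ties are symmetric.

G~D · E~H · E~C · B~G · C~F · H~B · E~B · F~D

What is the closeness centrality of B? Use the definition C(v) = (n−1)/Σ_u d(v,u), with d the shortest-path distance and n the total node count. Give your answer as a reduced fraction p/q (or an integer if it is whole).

Distances from B: C:2, D:2, E:1, F:3, G:1, H:1. Sum = 10.
n = 7, so closeness = 6/10 = 3/5.

3/5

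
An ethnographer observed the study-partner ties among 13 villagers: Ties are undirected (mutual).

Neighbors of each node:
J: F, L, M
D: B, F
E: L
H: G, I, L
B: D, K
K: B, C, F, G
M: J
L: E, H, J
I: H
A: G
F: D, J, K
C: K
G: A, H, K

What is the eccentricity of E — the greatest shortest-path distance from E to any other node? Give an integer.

Distances from E: A:4, B:5, C:5, D:4, F:3, G:3, H:2, I:3, J:2, K:4, L:1, M:3.
The largest is 5 (to B and C), so the eccentricity of E is 5.

5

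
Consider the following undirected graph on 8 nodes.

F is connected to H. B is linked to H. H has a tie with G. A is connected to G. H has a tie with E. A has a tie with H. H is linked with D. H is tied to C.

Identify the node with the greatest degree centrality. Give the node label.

Degrees — A:2, B:1, C:1, D:1, E:1, F:1, G:2, H:7.
The maximum is 7, attained only by H.

H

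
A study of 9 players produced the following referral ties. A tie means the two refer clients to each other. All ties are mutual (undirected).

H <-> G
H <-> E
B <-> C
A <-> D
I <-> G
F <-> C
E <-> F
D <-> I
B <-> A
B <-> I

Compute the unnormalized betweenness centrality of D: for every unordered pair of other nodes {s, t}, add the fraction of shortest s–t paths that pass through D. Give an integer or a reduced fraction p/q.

Pairs whose geodesics pass through D — G–A: 1/2; I–A: 1/2; A–H: 1/2.
All other pairs contribute 0.
Summing the contributions gives betweenness(D) = 3/2.

3/2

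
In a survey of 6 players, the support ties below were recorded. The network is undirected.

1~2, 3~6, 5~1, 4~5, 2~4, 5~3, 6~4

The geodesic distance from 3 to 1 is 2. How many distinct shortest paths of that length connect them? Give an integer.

1

The shortest distance is 2, and the only length-2 path is 3–5–1. So there is exactly 1 shortest path.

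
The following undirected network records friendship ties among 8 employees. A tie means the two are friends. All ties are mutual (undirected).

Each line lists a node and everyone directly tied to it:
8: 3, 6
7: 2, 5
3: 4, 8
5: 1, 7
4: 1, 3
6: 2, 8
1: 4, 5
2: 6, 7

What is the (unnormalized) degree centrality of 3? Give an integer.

2

3 is directly tied to 4 and 8. That is 2 neighbors, so the degree of 3 is 2.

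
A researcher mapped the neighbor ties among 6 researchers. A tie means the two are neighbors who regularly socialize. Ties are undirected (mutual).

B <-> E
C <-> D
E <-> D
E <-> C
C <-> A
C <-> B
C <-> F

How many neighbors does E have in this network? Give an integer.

E is directly tied to B, C, and D. That is 3 neighbors, so the degree of E is 3.

3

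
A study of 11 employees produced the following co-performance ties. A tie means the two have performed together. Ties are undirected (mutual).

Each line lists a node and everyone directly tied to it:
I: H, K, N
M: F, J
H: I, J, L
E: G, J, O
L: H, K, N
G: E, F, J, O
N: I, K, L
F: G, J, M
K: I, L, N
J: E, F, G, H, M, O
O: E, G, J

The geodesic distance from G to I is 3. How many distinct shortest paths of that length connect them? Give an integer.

The shortest distance is 3, and the only length-3 path is G–J–H–I. So there is exactly 1 shortest path.

1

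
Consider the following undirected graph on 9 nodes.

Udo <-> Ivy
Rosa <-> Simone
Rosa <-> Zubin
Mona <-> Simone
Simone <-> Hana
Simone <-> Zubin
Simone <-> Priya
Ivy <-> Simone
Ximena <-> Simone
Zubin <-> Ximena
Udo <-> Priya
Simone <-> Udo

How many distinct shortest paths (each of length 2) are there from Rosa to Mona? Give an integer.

1

The shortest distance is 2, and the only length-2 path is Rosa–Simone–Mona. So there is exactly 1 shortest path.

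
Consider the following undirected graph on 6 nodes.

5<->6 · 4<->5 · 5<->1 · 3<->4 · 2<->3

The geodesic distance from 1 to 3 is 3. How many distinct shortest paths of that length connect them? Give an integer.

1

The shortest distance is 3, and the only length-3 path is 1–5–4–3. So there is exactly 1 shortest path.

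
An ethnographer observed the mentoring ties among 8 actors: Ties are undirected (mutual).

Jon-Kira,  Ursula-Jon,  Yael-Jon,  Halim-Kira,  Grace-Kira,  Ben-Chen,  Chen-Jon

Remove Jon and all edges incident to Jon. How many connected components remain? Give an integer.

4

Without Jon, the remaining ties split the others into: {Ben, Chen}; {Ursula}; {Grace, Halim, Kira}; {Yael}.
That's 4 separate components.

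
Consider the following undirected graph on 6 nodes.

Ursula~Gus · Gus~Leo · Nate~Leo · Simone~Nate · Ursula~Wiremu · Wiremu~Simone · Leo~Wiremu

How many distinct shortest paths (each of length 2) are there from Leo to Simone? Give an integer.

The shortest distance is 2. The length-2 paths are: Leo–Nate–Simone; Leo–Wiremu–Simone.
That gives 2 distinct shortest paths.

2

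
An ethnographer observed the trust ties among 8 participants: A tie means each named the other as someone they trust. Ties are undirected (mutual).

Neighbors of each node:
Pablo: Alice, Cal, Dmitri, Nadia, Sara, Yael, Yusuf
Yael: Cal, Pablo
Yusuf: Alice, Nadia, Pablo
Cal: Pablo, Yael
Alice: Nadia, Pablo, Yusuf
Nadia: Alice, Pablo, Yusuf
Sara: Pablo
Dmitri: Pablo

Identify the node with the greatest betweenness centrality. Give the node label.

Unnormalized betweenness of each node: Alice:0, Cal:0, Dmitri:0, Nadia:0, Pablo:17, Sara:0, Yael:0, Yusuf:0.
Pablo has the largest value, 17, making it the main broker — the node through which the most shortest paths run.

Pablo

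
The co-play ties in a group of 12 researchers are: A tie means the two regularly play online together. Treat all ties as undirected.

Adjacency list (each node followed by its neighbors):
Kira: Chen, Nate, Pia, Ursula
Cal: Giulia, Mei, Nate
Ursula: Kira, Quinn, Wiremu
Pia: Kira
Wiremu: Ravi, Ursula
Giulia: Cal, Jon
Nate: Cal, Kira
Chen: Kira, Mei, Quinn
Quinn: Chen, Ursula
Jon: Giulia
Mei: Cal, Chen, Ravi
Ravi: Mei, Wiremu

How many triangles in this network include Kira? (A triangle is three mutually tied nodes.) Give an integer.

0

Kira's neighbors are Chen, Nate, Pia, and Ursula, but none of them are tied to each other, so no triangle contains Kira.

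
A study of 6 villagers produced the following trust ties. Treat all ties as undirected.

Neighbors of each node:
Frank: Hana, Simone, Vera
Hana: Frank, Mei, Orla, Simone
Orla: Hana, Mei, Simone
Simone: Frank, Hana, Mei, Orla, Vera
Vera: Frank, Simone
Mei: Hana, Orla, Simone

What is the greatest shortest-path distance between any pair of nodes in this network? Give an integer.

2

Eccentricity of each node (its greatest distance to any other): Frank:2, Hana:2, Mei:2, Orla:2, Simone:1, Vera:2.
The maximum eccentricity is 2, realized for instance by the pair Vera–Orla via Vera – Simone – Orla. So the diameter is 2.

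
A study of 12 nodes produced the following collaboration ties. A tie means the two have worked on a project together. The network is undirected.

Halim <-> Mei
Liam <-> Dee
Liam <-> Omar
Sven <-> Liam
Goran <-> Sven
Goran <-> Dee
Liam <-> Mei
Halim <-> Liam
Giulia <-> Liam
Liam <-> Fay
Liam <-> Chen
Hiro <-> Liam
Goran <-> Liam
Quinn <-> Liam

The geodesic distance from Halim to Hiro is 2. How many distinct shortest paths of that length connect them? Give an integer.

The shortest distance is 2, and the only length-2 path is Halim–Liam–Hiro. So there is exactly 1 shortest path.

1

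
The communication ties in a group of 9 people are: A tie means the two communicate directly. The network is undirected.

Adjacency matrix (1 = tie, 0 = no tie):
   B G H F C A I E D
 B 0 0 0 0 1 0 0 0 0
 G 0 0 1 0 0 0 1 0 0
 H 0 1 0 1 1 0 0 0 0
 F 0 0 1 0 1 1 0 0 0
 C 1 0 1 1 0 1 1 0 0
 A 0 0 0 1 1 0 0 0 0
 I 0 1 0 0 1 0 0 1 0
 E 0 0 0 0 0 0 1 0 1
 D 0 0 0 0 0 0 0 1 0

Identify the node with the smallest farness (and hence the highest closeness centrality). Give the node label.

C

Farness (sum of distances to all others) for each node — A:18, B:19, C:12, D:25, E:18, F:16, G:17, H:16, I:13.
The smallest farness is 12, for C, so C has the highest closeness.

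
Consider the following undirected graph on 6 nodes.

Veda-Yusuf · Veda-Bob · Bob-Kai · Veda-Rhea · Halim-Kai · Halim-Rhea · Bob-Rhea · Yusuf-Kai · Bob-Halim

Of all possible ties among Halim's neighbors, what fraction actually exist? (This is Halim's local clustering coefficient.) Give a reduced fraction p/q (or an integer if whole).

Halim's neighbors: Bob, Kai, and Rhea (k = 3).
Possible neighbor pairs: C(3,2) = 3. Edges among them: Bob–Kai, Bob–Rhea → e = 2.
Clustering(Halim) = 2/3.

2/3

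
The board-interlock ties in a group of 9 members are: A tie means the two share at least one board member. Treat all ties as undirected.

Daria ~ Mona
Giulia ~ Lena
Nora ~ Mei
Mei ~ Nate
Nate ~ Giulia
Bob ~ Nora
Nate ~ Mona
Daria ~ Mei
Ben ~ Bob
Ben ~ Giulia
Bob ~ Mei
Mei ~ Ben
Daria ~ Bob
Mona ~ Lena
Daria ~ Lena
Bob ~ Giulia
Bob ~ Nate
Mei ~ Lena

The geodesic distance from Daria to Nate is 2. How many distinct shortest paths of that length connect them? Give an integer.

3

The shortest distance is 2. The length-2 paths are: Daria–Mei–Nate; Daria–Bob–Nate; Daria–Mona–Nate.
That gives 3 distinct shortest paths.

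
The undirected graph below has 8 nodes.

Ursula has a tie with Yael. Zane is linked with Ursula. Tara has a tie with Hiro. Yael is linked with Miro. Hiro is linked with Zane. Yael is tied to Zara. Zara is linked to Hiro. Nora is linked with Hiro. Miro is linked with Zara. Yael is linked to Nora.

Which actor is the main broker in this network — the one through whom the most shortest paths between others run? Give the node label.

Hiro

Unnormalized betweenness of each node: Hiro:9, Miro:0, Nora:1, Tara:0, Ursula:3/2, Yael:5, Zane:2, Zara:7/2.
Hiro has the largest value, 9, making it the main broker — the node through which the most shortest paths run.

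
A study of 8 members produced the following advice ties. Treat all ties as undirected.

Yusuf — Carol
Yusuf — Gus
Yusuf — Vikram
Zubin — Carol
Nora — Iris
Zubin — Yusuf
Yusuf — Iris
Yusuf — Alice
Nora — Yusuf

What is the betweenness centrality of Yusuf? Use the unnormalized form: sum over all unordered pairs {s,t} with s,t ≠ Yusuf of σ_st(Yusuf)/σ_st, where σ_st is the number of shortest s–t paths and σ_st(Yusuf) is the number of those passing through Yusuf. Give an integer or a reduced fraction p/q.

Pairs whose geodesics pass through Yusuf — Vikram–Carol: 1; Vikram–Gus: 1; Vikram–Nora: 1; Vikram–Iris: 1; Vikram–Zubin: 1; Vikram–Alice: 1; Carol–Gus: 1; Carol–Nora: 1; Carol–Iris: 1; Carol–Alice: 1; Gus–Nora: 1; Gus–Iris: 1; Gus–Zubin: 1; Gus–Alice: 1 … (+5 more pairs).
All other pairs contribute 0.
Summing the contributions gives betweenness(Yusuf) = 19.

19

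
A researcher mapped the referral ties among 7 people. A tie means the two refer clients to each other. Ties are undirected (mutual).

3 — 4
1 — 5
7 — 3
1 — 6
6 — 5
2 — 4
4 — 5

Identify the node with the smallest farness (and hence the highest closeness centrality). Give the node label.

4

Farness (sum of distances to all others) for each node — 1:14, 2:14, 3:12, 4:9, 5:10, 6:14, 7:17.
The smallest farness is 9, for 4, so 4 has the highest closeness.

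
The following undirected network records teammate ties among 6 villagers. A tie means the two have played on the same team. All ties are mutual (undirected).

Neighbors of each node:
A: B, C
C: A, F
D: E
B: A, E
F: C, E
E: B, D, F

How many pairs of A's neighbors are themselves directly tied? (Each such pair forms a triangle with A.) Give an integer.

0

A's neighbors are B and C, but none of them are tied to each other, so no triangle contains A.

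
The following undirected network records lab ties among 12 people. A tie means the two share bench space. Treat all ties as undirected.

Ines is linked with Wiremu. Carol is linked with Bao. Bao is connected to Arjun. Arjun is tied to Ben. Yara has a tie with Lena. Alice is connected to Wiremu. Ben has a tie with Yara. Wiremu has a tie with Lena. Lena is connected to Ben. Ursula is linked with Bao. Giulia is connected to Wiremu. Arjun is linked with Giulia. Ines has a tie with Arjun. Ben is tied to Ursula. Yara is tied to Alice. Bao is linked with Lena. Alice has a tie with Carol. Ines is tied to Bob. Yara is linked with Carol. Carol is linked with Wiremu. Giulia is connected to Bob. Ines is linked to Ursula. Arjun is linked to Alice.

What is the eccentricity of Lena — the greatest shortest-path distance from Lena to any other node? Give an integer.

3

Distances from Lena: Alice:2, Arjun:2, Bao:1, Ben:1, Bob:3, Carol:2, Giulia:2, Ines:2, Ursula:2, Wiremu:1, Yara:1.
The largest is 3 (to Bob), so the eccentricity of Lena is 3.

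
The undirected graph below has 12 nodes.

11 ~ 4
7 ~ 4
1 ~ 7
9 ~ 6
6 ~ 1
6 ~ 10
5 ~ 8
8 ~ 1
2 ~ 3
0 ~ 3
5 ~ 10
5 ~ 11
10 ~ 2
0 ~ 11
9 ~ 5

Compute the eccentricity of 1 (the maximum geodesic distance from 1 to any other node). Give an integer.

Distances from 1: 0:4, 2:3, 3:4, 4:2, 5:2, 6:1, 7:1, 8:1, 9:2, 10:2, 11:3.
The largest is 4 (to 3 and 0), so the eccentricity of 1 is 4.

4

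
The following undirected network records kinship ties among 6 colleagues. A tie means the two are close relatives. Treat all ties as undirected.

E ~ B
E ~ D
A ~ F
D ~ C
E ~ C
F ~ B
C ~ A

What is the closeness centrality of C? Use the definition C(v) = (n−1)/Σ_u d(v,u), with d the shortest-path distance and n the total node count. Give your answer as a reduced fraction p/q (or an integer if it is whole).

5/7

Distances from C: A:1, B:2, D:1, E:1, F:2. Sum = 7.
n = 6, so closeness = 5/7.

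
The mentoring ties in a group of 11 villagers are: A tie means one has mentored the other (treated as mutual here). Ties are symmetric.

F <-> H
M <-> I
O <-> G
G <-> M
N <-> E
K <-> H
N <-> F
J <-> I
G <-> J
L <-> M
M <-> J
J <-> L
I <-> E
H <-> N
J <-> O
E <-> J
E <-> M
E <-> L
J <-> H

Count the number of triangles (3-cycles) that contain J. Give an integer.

J's neighbors: E, G, H, I, L, M, and O.
Neighbor pairs that are themselves tied: J–E–I; J–E–L; J–E–M; J–G–M; J–G–O; J–I–M; J–L–M. Each forms one triangle with J, for 7 in total.

7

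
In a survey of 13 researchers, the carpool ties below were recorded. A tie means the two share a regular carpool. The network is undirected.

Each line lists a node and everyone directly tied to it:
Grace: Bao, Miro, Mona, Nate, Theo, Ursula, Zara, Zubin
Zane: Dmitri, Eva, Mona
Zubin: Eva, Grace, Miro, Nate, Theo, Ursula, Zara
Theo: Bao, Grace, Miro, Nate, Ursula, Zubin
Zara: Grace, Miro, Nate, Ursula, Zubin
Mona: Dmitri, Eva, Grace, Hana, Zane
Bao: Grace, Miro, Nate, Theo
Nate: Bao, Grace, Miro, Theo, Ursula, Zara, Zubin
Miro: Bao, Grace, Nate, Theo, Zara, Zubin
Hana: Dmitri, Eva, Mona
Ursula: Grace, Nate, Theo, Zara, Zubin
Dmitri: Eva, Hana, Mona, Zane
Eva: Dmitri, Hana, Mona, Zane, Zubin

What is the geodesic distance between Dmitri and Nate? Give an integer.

3

One shortest route is Dmitri – Eva – Zubin – Nate, which uses 3 edges, and at distance 2 from Dmitri we only reach {Grace, Zubin}, which does not include Nate. So d(Dmitri,Nate) = 3.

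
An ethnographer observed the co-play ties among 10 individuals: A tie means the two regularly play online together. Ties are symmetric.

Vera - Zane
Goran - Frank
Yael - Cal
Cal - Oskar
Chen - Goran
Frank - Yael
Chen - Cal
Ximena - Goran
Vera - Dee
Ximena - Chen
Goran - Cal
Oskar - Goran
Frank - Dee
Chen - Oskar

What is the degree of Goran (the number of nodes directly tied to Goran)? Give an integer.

Goran is directly tied to Cal, Chen, Frank, Oskar, and Ximena. That is 5 neighbors, so the degree of Goran is 5.

5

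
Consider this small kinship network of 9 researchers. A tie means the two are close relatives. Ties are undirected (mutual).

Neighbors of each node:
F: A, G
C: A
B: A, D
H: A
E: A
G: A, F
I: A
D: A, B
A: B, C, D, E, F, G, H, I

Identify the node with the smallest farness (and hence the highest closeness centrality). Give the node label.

Farness (sum of distances to all others) for each node — A:8, B:14, C:15, D:14, E:15, F:14, G:14, H:15, I:15.
The smallest farness is 8, for A, so A has the highest closeness.

A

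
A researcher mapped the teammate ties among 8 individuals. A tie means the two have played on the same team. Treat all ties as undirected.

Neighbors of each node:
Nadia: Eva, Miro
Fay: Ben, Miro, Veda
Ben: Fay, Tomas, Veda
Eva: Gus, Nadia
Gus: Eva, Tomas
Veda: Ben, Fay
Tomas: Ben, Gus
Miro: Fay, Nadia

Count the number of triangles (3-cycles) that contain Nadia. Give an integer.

Nadia's neighbors are Eva and Miro, but none of them are tied to each other, so no triangle contains Nadia.

0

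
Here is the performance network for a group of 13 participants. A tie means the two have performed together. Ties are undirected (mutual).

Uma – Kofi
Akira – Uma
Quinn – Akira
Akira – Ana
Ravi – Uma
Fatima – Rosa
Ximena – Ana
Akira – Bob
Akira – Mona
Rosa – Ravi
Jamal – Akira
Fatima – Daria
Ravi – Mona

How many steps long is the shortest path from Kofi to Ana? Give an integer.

3

One shortest route is Kofi – Uma – Akira – Ana, which uses 3 edges, and at distance 2 from Kofi we only reach {Akira, Ravi}, which does not include Ana. So d(Kofi,Ana) = 3.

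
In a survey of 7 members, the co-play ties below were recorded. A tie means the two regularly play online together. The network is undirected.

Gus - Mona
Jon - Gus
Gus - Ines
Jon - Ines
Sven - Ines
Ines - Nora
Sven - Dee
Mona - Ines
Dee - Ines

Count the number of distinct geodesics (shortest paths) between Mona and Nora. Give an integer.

1

The shortest distance is 2, and the only length-2 path is Mona–Ines–Nora. So there is exactly 1 shortest path.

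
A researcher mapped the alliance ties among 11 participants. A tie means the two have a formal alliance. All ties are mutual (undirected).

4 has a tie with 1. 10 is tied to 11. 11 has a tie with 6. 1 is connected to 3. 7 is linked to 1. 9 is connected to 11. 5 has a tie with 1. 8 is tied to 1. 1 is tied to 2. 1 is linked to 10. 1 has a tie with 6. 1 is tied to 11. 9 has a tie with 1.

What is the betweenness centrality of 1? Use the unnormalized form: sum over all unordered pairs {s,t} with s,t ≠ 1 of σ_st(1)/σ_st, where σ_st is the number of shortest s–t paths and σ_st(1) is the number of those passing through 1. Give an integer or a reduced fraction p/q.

81/2

Pairs whose geodesics pass through 1 — 4–9: 1; 4–7: 1; 4–10: 1; 4–3: 1; 4–5: 1; 4–6: 1; 4–2: 1; 4–8: 1; 4–11: 1; 9–7: 1; 9–10: 1/2; 9–3: 1; 9–5: 1; 9–6: 1/2 … (+28 more pairs).
All other pairs contribute 0.
Summing the contributions gives betweenness(1) = 81/2.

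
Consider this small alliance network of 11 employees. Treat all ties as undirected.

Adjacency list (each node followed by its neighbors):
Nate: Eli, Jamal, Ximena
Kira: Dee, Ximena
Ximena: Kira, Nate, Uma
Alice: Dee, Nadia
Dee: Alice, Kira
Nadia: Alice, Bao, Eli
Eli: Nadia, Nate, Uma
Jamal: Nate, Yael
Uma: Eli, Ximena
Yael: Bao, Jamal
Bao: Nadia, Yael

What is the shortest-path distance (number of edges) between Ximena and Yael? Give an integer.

One shortest route is Ximena – Nate – Jamal – Yael, which uses 3 edges, and at distance 2 from Ximena we only reach {Dee, Eli, Jamal}, which does not include Yael. So d(Ximena,Yael) = 3.

3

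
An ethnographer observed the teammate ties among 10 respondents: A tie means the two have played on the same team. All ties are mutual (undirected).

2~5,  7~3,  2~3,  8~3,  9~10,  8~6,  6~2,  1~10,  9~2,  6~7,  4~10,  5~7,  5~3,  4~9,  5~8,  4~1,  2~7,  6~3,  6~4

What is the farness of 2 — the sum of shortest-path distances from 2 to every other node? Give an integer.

14

Distances from 2: 1:3, 3:1, 4:2, 5:1, 6:1, 7:1, 8:2, 9:1, 10:2.
Sum = 3 + 1 + 2 + 1 + 1 + 1 + 2 + 1 + 2 = 14.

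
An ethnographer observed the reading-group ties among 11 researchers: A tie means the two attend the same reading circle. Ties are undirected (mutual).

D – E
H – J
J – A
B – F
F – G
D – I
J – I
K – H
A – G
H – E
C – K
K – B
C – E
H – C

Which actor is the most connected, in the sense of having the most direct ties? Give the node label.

H

Degrees — A:2, B:2, C:3, D:2, E:3, F:2, G:2, H:4, I:2, J:3, K:3.
The maximum is 4, attained only by H.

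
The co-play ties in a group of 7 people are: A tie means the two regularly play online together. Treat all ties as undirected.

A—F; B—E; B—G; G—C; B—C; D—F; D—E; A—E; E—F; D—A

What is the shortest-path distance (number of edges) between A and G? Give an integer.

One shortest route is A – E – B – G, which uses 3 edges, and at distance 2 from A we only reach {B}, which does not include G. So d(A,G) = 3.

3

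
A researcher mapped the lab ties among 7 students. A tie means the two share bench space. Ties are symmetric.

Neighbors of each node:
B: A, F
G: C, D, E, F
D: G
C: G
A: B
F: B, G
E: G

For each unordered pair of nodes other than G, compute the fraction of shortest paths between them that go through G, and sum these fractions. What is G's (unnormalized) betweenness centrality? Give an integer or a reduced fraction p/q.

Pairs whose geodesics pass through G — A–E: 1; A–C: 1; A–D: 1; E–B: 1; E–C: 1; E–D: 1; E–F: 1; B–C: 1; B–D: 1; C–D: 1; C–F: 1; D–F: 1.
All other pairs contribute 0.
Summing the contributions gives betweenness(G) = 12.

12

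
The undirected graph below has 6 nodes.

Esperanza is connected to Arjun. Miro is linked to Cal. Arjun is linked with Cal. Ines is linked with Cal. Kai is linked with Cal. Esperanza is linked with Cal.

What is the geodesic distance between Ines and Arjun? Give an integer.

2

One shortest route is Ines – Cal – Arjun, which uses 2 edges, and Ines and Arjun are not directly tied, so nothing shorter exists. So d(Ines,Arjun) = 2.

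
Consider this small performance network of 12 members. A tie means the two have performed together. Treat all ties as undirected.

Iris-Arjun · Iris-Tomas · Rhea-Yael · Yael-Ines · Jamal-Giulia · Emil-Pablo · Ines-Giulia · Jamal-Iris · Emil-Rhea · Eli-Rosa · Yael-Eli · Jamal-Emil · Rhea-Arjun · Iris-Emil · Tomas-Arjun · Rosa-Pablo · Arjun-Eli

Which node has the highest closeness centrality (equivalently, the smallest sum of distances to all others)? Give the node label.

Farness (sum of distances to all others) for each node — Arjun:21, Eli:22, Emil:20, Giulia:27, Ines:28, Iris:21, Jamal:22, Pablo:26, Rhea:21, Rosa:27, Tomas:26, Yael:23.
The smallest farness is 20, for Emil, so Emil has the highest closeness.

Emil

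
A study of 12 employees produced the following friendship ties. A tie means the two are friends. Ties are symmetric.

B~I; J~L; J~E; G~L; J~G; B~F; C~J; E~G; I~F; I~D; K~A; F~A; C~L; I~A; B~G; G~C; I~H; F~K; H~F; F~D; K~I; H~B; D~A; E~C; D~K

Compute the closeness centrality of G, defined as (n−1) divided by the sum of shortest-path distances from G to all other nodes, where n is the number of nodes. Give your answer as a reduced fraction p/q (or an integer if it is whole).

Distances from G: A:3, B:1, C:1, D:3, E:1, F:2, H:2, I:2, J:1, K:3, L:1. Sum = 20.
n = 12, so closeness = 11/20.

11/20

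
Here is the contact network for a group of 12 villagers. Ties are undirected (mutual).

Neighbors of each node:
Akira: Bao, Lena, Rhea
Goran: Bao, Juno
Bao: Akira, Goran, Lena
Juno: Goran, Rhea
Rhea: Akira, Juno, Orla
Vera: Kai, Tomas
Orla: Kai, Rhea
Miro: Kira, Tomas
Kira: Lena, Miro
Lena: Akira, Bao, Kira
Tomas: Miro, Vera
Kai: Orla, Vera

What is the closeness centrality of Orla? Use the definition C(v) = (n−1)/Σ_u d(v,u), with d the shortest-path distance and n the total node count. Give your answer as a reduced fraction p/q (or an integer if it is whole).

Distances from Orla: Akira:2, Bao:3, Goran:3, Juno:2, Kai:1, Kira:4, Lena:3, Miro:4, Rhea:1, Tomas:3, Vera:2. Sum = 28.
n = 12, so closeness = 11/28.

11/28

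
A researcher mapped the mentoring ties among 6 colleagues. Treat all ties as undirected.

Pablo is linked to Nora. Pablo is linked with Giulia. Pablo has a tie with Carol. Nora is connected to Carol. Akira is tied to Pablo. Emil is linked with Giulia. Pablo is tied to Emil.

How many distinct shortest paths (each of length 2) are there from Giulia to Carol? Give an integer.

1

The shortest distance is 2, and the only length-2 path is Giulia–Pablo–Carol. So there is exactly 1 shortest path.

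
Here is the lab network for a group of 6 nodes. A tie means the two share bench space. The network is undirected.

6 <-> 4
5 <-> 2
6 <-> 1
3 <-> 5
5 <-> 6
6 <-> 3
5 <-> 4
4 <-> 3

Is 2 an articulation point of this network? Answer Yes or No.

No

Even without 2, every remaining node can still reach every other (the residual graph is connected), so 2 is not a cut vertex.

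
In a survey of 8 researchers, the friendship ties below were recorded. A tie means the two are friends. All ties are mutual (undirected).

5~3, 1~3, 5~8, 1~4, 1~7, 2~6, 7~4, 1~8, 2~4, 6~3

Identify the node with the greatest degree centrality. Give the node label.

1

Degrees — 1:4, 2:2, 3:3, 4:3, 5:2, 6:2, 7:2, 8:2.
The maximum is 4, attained only by 1.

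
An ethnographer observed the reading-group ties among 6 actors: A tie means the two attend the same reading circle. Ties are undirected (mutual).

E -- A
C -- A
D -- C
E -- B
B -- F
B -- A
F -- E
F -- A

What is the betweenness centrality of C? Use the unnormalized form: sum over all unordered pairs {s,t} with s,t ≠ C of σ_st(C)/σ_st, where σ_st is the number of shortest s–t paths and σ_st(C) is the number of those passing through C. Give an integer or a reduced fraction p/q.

Pairs whose geodesics pass through C — D–A: 1; D–E: 1; D–B: 1; D–F: 1.
All other pairs contribute 0.
Summing the contributions gives betweenness(C) = 4.

4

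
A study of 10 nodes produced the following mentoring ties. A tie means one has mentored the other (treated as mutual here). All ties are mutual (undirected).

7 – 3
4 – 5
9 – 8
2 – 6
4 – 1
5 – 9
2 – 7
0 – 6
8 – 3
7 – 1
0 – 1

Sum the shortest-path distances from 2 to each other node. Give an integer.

Distances from 2: 0:2, 1:2, 3:2, 4:3, 5:4, 6:1, 7:1, 8:3, 9:4.
Sum = 2 + 2 + 2 + 3 + 4 + 1 + 1 + 3 + 4 = 22.

22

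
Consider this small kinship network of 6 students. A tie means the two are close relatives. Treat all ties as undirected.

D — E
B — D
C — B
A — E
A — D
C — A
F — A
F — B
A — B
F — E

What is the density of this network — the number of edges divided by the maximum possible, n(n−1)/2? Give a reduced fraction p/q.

There are 10 edges and 6 nodes, so the maximum possible is C(6,2) = 15.
Density = 10/15 = 2/3.

2/3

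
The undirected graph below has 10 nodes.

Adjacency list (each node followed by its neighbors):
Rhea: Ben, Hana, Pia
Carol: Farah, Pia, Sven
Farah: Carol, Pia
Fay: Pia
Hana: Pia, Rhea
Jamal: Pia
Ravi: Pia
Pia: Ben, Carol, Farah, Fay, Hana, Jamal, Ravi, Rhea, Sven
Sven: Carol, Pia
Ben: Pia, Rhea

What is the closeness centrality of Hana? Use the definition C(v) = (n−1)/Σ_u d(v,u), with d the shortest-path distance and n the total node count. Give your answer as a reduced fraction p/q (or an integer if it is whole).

Distances from Hana: Ben:2, Carol:2, Farah:2, Fay:2, Jamal:2, Pia:1, Ravi:2, Rhea:1, Sven:2. Sum = 16.
n = 10, so closeness = 9/16.

9/16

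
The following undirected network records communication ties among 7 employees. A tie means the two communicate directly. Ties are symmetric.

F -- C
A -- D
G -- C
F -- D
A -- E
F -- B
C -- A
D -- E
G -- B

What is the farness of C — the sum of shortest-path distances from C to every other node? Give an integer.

9

Distances from C: A:1, B:2, D:2, E:2, F:1, G:1.
Sum = 1 + 2 + 2 + 2 + 1 + 1 = 9.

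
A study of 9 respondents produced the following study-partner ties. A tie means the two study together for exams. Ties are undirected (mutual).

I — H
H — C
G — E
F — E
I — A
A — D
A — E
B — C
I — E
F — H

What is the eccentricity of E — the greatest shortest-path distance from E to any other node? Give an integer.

4

Distances from E: A:1, B:4, C:3, D:2, F:1, G:1, H:2, I:1.
The largest is 4 (to B), so the eccentricity of E is 4.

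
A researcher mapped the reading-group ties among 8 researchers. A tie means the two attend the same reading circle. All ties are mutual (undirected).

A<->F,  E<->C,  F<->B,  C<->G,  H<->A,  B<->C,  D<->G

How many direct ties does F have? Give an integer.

2

F is directly tied to A and B. That is 2 neighbors, so the degree of F is 2.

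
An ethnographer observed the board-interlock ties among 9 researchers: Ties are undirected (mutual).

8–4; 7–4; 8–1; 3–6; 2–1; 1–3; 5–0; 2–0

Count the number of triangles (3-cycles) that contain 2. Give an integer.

0

2's neighbors are 0 and 1, but none of them are tied to each other, so no triangle contains 2.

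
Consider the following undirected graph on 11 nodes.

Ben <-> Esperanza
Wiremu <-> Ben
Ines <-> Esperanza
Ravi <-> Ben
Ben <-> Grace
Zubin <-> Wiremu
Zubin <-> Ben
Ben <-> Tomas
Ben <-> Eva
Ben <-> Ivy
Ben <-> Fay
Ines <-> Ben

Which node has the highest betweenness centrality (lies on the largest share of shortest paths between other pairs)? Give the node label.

Ben

Unnormalized betweenness of each node: Ben:43, Esperanza:0, Eva:0, Fay:0, Grace:0, Ines:0, Ivy:0, Ravi:0, Tomas:0, Wiremu:0, Zubin:0.
Ben has the largest value, 43, making it the main broker — the node through which the most shortest paths run.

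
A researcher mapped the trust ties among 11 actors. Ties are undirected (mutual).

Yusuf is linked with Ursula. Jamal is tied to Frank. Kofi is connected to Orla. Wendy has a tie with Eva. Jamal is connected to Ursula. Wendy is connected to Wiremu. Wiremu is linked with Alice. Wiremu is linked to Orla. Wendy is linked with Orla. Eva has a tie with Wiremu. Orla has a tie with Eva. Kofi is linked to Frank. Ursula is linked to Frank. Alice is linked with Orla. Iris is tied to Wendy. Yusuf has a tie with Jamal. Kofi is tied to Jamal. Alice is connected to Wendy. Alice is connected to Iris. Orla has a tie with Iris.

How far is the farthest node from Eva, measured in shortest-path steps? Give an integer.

4

Distances from Eva: Alice:2, Frank:3, Iris:2, Jamal:3, Kofi:2, Orla:1, Ursula:4, Wendy:1, Wiremu:1, Yusuf:4.
The largest is 4 (to Ursula and Yusuf), so the eccentricity of Eva is 4.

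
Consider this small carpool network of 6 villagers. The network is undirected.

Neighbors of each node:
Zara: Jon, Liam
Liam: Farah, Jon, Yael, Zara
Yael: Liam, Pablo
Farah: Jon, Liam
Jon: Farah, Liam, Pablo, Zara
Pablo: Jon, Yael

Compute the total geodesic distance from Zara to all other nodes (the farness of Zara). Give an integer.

Distances from Zara: Farah:2, Jon:1, Liam:1, Pablo:2, Yael:2.
Sum = 2 + 1 + 1 + 2 + 2 = 8.

8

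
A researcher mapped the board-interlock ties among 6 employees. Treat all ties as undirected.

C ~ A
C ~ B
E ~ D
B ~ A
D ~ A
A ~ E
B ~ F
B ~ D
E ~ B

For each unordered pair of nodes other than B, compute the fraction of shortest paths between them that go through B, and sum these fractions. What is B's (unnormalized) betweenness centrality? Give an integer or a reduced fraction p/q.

Pairs whose geodesics pass through B — D–C: 1/2; D–F: 1; E–C: 1/2; E–F: 1; C–F: 1; A–F: 1.
All other pairs contribute 0.
Summing the contributions gives betweenness(B) = 5.

5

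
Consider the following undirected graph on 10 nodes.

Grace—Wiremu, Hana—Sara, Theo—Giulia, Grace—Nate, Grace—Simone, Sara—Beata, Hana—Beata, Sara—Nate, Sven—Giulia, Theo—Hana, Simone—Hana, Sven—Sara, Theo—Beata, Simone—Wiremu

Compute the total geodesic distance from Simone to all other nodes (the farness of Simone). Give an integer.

17

Distances from Simone: Beata:2, Giulia:3, Grace:1, Hana:1, Nate:2, Sara:2, Sven:3, Theo:2, Wiremu:1.
Sum = 2 + 3 + 1 + 1 + 2 + 2 + 3 + 2 + 1 = 17.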